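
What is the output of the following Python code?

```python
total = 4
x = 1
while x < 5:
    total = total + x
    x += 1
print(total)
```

x=1: total = 4+1 = 5
x=2: total = 5+2 = 7
x=3: total = 7+3 = 10
x=4: total = 10+4 = 14

14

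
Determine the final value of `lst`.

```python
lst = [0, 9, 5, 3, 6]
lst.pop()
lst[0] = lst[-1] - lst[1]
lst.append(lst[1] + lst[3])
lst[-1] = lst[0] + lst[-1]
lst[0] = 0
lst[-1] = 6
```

pop() removes 6 → [0, 9, 5, 3]
lst[0] = lst[-1]-lst[1] = 3-9 = -6 → [-6, 9, 5, 3]
append lst[1]+lst[3] = 9+3 = 12 → [-6, 9, 5, 3, 12]
lst[-1] = lst[0]+lst[-1] = (-6)+12 = 6 → [-6, 9, 5, 3, 6]
lst[0] = 0 → [0, 9, 5, 3, 6]
lst[-1] = 6 → [0, 9, 5, 3, 6]

[0, 9, 5, 3, 6]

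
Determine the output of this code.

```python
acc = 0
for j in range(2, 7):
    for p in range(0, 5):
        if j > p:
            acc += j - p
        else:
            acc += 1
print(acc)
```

j=2,p=0: 2>0, acc = 0+2 = 2
j=2,p=1: 2>1, acc = 2+1 = 3
j=2,p=2: not 2>2, acc = 3+1 = 4
j=2,p=3: not 2>3, acc = 4+1 = 5
j=2,p=4: not 2>4, acc = 5+1 = 6
j=3,p=0: 3>0, acc = 6+3 = 9
j=3,p=1: 3>1, acc = 9+2 = 11
j=3,p=2: 3>2, acc = 11+1 = 12
j=3,p=3: not 3>3, acc = 12+1 = 13
j=3,p=4: not 3>4, acc = 13+1 = 14
j=4,p=0: 4>0, acc = 14+4 = 18
j=4,p=1: 4>1, acc = 18+3 = 21
j=4,p=2: 4>2, acc = 21+2 = 23
j=4,p=3: 4>3, acc = 23+1 = 24
j=4,p=4: not 4>4, acc = 24+1 = 25
j=5,p=0: 5>0, acc = 25+5 = 30
j=5,p=1: 5>1, acc = 30+4 = 34
j=5,p=2: 5>2, acc = 34+3 = 37
j=5,p=3: 5>3, acc = 37+2 = 39
j=5,p=4: 5>4, acc = 39+1 = 40
j=6,p=0: 6>0, acc = 40+6 = 46
j=6,p=1: 6>1, acc = 46+5 = 51
j=6,p=2: 6>2, acc = 51+4 = 55
j=6,p=3: 6>3, acc = 55+3 = 58
j=6,p=4: 6>4, acc = 58+2 = 60

60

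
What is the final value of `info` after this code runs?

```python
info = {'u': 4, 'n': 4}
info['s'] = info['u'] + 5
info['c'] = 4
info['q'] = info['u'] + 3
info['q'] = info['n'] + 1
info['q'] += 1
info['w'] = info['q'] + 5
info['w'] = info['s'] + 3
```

{'u': 4, 'n': 4, 's': 9, 'c': 4, 'q': 6, 'w': 12}

info['s'] = info['u']+5 = 9 → {'u': 4, 'n': 4, 's': 9}
info['c'] = 4 → {'u': 4, 'n': 4, 's': 9, 'c': 4}
info['q'] = info['u']+3 = 7 → {'u': 4, 'n': 4, 's': 9, 'c': 4, 'q': 7}
info['q'] = info['n']+1 = 5 → {'u': 4, 'n': 4, 's': 9, 'c': 4, 'q': 5}
info['q'] = 5+1 = 6 → {'u': 4, 'n': 4, 's': 9, 'c': 4, 'q': 6}
info['w'] = info['q']+5 = 11 → {'u': 4, 'n': 4, 's': 9, 'c': 4, 'q': 6, 'w': 11}
info['w'] = info['s']+3 = 12 → {'u': 4, 'n': 4, 's': 9, 'c': 4, 'q': 6, 'w': 12}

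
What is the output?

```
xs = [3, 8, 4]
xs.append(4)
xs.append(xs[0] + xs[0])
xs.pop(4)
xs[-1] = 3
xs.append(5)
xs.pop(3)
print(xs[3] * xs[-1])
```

append 4 → [3, 8, 4, 4]
append xs[0]+xs[0] = 3+3 = 6 → [3, 8, 4, 4, 6]
pop(4) removes 6 → [3, 8, 4, 4]
xs[-1] = 3 → [3, 8, 4, 3]
append 5 → [3, 8, 4, 3, 5]
pop(3) removes 3 → [3, 8, 4, 5]
xs[3]*xs[-1] = 5*5 = 25

25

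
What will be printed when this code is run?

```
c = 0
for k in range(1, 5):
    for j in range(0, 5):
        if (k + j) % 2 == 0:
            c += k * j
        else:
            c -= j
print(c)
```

k=1,j=0: odd sum, c = 0-0 = 0
k=1,j=1: even sum, c = 0+1 = 1
k=1,j=2: odd sum, c = 1-2 = -1
k=1,j=3: even sum, c = (-1)+3 = 2
k=1,j=4: odd sum, c = 2-4 = -2
k=2,j=0: even sum, c = (-2)+0 = -2
k=2,j=1: odd sum, c = (-2)-1 = -3
k=2,j=2: even sum, c = (-3)+4 = 1
k=2,j=3: odd sum, c = 1-3 = -2
k=2,j=4: even sum, c = (-2)+8 = 6
k=3,j=0: odd sum, c = 6-0 = 6
k=3,j=1: even sum, c = 6+3 = 9
k=3,j=2: odd sum, c = 9-2 = 7
k=3,j=3: even sum, c = 7+9 = 16
k=3,j=4: odd sum, c = 16-4 = 12
k=4,j=0: even sum, c = 12+0 = 12
k=4,j=1: odd sum, c = 12-1 = 11
k=4,j=2: even sum, c = 11+8 = 19
k=4,j=3: odd sum, c = 19-3 = 16
k=4,j=4: even sum, c = 16+16 = 32

32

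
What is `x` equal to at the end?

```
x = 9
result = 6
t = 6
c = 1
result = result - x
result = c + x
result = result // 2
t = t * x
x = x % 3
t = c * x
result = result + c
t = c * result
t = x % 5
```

0

result = 6-9 = -3
result = 1+9 = 10
result = 10//2 = 5
t = 6*9 = 54
x = 9%3 = 0
t = 1*0 = 0
result = 5+1 = 6
t = 1*6 = 6
t = 0%5 = 0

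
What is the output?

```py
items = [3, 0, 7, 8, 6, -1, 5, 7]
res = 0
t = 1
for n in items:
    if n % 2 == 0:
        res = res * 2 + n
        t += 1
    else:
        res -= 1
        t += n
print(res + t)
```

n=3: not even, res = 0-1 = -1; t=4
n=0: even, res = (-1)*2+0 = -2; t=5
n=7: not even, res = (-2)-1 = -3; t=12
n=8: even, res = (-3)*2+8 = 2; t=13
n=6: even, res = 2*2+6 = 10; t=14
n=-1: not even, res = 10-1 = 9; t=13
n=5: not even, res = 9-1 = 8; t=18
n=7: not even, res = 8-1 = 7; t=25
res+t = 7+25 = 32

32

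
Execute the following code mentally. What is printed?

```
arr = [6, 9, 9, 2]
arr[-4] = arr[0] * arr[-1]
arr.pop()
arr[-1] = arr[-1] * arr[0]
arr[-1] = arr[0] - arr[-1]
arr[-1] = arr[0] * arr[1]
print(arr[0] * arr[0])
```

arr[-4] = arr[0]*arr[-1] = 6*2 = 12 → [12, 9, 9, 2]
pop() removes 2 → [12, 9, 9]
arr[-1] = arr[-1]*arr[0] = 9*12 = 108 → [12, 9, 108]
arr[-1] = arr[0]-arr[-1] = 12-108 = -96 → [12, 9, -96]
arr[-1] = arr[0]*arr[1] = 12*9 = 108 → [12, 9, 108]
arr[0]*arr[0] = 12*12 = 144

144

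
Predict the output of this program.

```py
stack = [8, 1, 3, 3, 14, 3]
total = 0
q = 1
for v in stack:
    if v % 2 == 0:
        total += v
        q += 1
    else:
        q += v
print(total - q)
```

9

v=8: even, total = 0+8 = 8; q=2
v=1: not even; q=3
v=3: not even; q=6
v=3: not even; q=9
v=14: even, total = 8+14 = 22; q=10
v=3: not even; q=13
total-q = 22-13 = 9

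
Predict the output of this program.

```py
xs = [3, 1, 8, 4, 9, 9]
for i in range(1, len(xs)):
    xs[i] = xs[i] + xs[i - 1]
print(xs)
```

[3, 4, 12, 16, 25, 34]

i=1: xs[1] = 1+3 = 4 → [3, 4, 8, 4, 9, 9]
i=2: xs[2] = 8+4 = 12 → [3, 4, 12, 4, 9, 9]
i=3: xs[3] = 4+12 = 16 → [3, 4, 12, 16, 9, 9]
i=4: xs[4] = 9+16 = 25 → [3, 4, 12, 16, 25, 9]
i=5: xs[5] = 9+25 = 34 → [3, 4, 12, 16, 25, 34]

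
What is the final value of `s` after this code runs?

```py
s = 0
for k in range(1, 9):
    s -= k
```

k=1: s = 0-1 = -1
k=2: s = (-1)-2 = -3
k=3: s = (-3)-3 = -6
k=4: s = (-6)-4 = -10
k=5: s = (-10)-5 = -15
k=6: s = (-15)-6 = -21
k=7: s = (-21)-7 = -28
k=8: s = (-28)-8 = -36

-36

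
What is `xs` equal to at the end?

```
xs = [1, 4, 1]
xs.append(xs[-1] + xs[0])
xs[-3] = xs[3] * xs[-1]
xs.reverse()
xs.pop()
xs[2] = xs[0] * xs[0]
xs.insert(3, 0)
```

append xs[-1]+xs[0] = 1+1 = 2 → [1, 4, 1, 2]
xs[-3] = xs[3]*xs[-1] = 2*2 = 4 → [1, 4, 1, 2]
reverse → [2, 1, 4, 1]
pop() removes 1 → [2, 1, 4]
xs[2] = xs[0]*xs[0] = 2*2 = 4 → [2, 1, 4]
insert 0 at 3 → [2, 1, 4, 0]

[2, 1, 4, 0]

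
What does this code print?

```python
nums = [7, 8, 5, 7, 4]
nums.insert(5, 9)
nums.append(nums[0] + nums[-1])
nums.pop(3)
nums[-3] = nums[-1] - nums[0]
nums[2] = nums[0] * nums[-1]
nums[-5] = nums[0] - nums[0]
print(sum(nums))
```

insert 9 at 5 → [7, 8, 5, 7, 4, 9]
append nums[0]+nums[-1] = 7+9 = 16 → [7, 8, 5, 7, 4, 9, 16]
pop(3) removes 7 → [7, 8, 5, 4, 9, 16]
nums[-3] = nums[-1]-nums[0] = 16-7 = 9 → [7, 8, 5, 9, 9, 16]
nums[2] = nums[0]*nums[-1] = 7*16 = 112 → [7, 8, 112, 9, 9, 16]
nums[-5] = nums[0]-nums[0] = 7-7 = 0 → [7, 0, 112, 9, 9, 16]
sum = 153

153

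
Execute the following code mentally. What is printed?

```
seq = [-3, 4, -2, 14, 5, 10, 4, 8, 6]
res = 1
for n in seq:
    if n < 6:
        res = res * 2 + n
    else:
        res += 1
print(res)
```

30

n=-3: <6, res = 1*2+(-3) = -1
n=4: <6, res = (-1)*2+4 = 2
n=-2: <6, res = 2*2+(-2) = 2
n=14: not <6, res = 2+1 = 3
n=5: <6, res = 3*2+5 = 11
n=10: not <6, res = 11+1 = 12
n=4: <6, res = 12*2+4 = 28
n=8: not <6, res = 28+1 = 29
n=6: not <6, res = 29+1 = 30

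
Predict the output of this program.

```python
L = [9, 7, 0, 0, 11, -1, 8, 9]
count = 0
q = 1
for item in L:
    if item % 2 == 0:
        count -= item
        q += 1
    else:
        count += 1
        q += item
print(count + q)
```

36

item=9: not even, count = 0+1 = 1; q=10
item=7: not even, count = 1+1 = 2; q=17
item=0: even, count = 2-0 = 2; q=18
item=0: even, count = 2-0 = 2; q=19
item=11: not even, count = 2+1 = 3; q=30
item=-1: not even, count = 3+1 = 4; q=29
item=8: even, count = 4-8 = -4; q=30
item=9: not even, count = (-4)+1 = -3; q=39
count+q = (-3)+39 = 36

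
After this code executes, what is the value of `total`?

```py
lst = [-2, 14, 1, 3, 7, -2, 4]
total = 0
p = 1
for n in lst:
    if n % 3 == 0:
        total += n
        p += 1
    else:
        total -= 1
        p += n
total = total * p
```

-72

n=-2: not %3==0, total = 0-1 = -1; p=-1
n=14: not %3==0, total = (-1)-1 = -2; p=13
n=1: not %3==0, total = (-2)-1 = -3; p=14
n=3: %3==0, total = (-3)+3 = 0; p=15
n=7: not %3==0, total = 0-1 = -1; p=22
n=-2: not %3==0, total = (-1)-1 = -2; p=20
n=4: not %3==0, total = (-2)-1 = -3; p=24
total*p = (-3)*24 = -72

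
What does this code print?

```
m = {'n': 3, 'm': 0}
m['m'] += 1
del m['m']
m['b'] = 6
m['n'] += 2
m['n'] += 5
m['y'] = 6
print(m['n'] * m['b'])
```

m['m'] = 0+1 = 1 → {'n': 3, 'm': 1}
del 'm' → {'n': 3}
m['b'] = 6 → {'n': 3, 'b': 6}
m['n'] = 3+2 = 5 → {'n': 5, 'b': 6}
m['n'] = 5+5 = 10 → {'n': 10, 'b': 6}
m['y'] = 6 → {'n': 10, 'b': 6, 'y': 6}
m['n']*m['b'] = 10*6 = 60

60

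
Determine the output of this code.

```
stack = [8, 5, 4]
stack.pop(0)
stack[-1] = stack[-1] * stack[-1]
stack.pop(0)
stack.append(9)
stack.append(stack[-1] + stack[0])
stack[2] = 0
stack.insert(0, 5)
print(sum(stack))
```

pop(0) removes 8 → [5, 4]
stack[-1] = stack[-1]*stack[-1] = 4*4 = 16 → [5, 16]
pop(0) removes 5 → [16]
append 9 → [16, 9]
append stack[-1]+stack[0] = 9+16 = 25 → [16, 9, 25]
stack[2] = 0 → [16, 9, 0]
insert 5 at 0 → [5, 16, 9, 0]
sum = 30

30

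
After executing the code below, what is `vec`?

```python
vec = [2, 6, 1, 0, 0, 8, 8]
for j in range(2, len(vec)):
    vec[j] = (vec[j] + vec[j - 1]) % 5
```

[2, 6, 2, 2, 2, 0, 3]

j=2: vec[2] = (1+6)%5 = 2 → [2, 6, 2, 0, 0, 8, 8]
j=3: vec[3] = (0+2)%5 = 2 → [2, 6, 2, 2, 0, 8, 8]
j=4: vec[4] = (0+2)%5 = 2 → [2, 6, 2, 2, 2, 8, 8]
j=5: vec[5] = (8+2)%5 = 0 → [2, 6, 2, 2, 2, 0, 8]
j=6: vec[6] = (8+0)%5 = 3 → [2, 6, 2, 2, 2, 0, 3]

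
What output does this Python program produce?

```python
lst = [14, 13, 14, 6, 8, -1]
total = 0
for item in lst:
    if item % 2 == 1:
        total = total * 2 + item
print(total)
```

25

item=14: not odd
item=13: odd, total = 0*2+13 = 13
item=14: not odd
item=6: not odd
item=8: not odd
item=-1: odd, total = 13*2+(-1) = 25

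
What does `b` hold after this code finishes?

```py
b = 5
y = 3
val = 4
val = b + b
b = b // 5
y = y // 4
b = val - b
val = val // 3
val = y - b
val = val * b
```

val = 5+5 = 10
b = 5//5 = 1
y = 3//4 = 0
b = 10-1 = 9
val = 10//3 = 3
val = 0-9 = -9
val = (-9)*9 = -81

9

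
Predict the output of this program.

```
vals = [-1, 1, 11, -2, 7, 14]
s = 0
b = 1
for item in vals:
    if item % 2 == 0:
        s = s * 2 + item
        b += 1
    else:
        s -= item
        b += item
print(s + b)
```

item=-1: not even, s = 0-(-1) = 1; b=0
item=1: not even, s = 1-1 = 0; b=1
item=11: not even, s = 0-11 = -11; b=12
item=-2: even, s = (-11)*2+(-2) = -24; b=13
item=7: not even, s = (-24)-7 = -31; b=20
item=14: even, s = (-31)*2+14 = -48; b=21
s+b = (-48)+21 = -27

-27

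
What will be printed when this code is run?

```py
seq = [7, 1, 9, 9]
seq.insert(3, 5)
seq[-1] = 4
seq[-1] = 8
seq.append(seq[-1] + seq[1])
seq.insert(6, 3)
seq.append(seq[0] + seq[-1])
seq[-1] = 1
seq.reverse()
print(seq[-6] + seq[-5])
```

17

insert 5 at 3 → [7, 1, 9, 5, 9]
seq[-1] = 4 → [7, 1, 9, 5, 4]
seq[-1] = 8 → [7, 1, 9, 5, 8]
append seq[-1]+seq[1] = 8+1 = 9 → [7, 1, 9, 5, 8, 9]
insert 3 at 6 → [7, 1, 9, 5, 8, 9, 3]
append seq[0]+seq[-1] = 7+3 = 10 → [7, 1, 9, 5, 8, 9, 3, 10]
seq[-1] = 1 → [7, 1, 9, 5, 8, 9, 3, 1]
reverse → [1, 3, 9, 8, 5, 9, 1, 7]
seq[-6]+seq[-5] = 9+8 = 17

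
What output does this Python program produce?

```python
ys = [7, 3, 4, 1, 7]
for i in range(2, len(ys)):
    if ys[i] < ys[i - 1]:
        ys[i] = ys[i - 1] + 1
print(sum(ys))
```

26

i=2: 4>=3, unchanged → [7, 3, 4, 1, 7]
i=3: 1<4, ys[3] = 4+1 = 5 → [7, 3, 4, 5, 7]
i=4: 7>=5, unchanged → [7, 3, 4, 5, 7]
sum = 26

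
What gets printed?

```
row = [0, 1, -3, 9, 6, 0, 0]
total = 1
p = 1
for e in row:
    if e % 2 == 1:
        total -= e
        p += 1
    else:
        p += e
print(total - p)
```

-16

e=0: not odd; p=1
e=1: odd, total = 1-1 = 0; p=2
e=-3: odd, total = 0-(-3) = 3; p=3
e=9: odd, total = 3-9 = -6; p=4
e=6: not odd; p=10
e=0: not odd; p=10
e=0: not odd; p=10
total-p = (-6)-10 = -16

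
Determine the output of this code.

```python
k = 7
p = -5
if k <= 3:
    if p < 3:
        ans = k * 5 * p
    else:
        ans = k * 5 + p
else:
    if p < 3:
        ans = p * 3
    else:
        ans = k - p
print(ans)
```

k=7, p=-5
k <= 3 is False; p < 3 is True
→ ans = p * 3 = -15

-15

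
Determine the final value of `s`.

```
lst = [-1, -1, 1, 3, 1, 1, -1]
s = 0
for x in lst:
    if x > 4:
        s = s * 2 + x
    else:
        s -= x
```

x=-1: not >4, s = 0-(-1) = 1
x=-1: not >4, s = 1-(-1) = 2
x=1: not >4, s = 2-1 = 1
x=3: not >4, s = 1-3 = -2
x=1: not >4, s = (-2)-1 = -3
x=1: not >4, s = (-3)-1 = -4
x=-1: not >4, s = (-4)-(-1) = -3

-3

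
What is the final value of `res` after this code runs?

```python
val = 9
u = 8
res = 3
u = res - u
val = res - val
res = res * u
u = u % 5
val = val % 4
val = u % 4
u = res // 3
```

-15

u = 3-8 = -5
val = 3-9 = -6
res = 3*(-5) = -15
u = (-5)%5 = 0
val = (-6)%4 = 2
val = 0%4 = 0
u = (-15)//3 = -5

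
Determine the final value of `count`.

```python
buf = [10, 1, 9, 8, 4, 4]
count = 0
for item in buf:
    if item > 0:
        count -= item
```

-36

item=10: >0, count = 0-10 = -10
item=1: >0, count = (-10)-1 = -11
item=9: >0, count = (-11)-9 = -20
item=8: >0, count = (-20)-8 = -28
item=4: >0, count = (-28)-4 = -32
item=4: >0, count = (-32)-4 = -36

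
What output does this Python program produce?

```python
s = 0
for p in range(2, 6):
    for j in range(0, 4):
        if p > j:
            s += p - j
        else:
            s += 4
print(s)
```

p=2,j=0: 2>0, s = 0+2 = 2
p=2,j=1: 2>1, s = 2+1 = 3
p=2,j=2: not 2>2, s = 3+4 = 7
p=2,j=3: not 2>3, s = 7+4 = 11
p=3,j=0: 3>0, s = 11+3 = 14
p=3,j=1: 3>1, s = 14+2 = 16
p=3,j=2: 3>2, s = 16+1 = 17
p=3,j=3: not 3>3, s = 17+4 = 21
p=4,j=0: 4>0, s = 21+4 = 25
p=4,j=1: 4>1, s = 25+3 = 28
p=4,j=2: 4>2, s = 28+2 = 30
p=4,j=3: 4>3, s = 30+1 = 31
p=5,j=0: 5>0, s = 31+5 = 36
p=5,j=1: 5>1, s = 36+4 = 40
p=5,j=2: 5>2, s = 40+3 = 43
p=5,j=3: 5>3, s = 43+2 = 45

45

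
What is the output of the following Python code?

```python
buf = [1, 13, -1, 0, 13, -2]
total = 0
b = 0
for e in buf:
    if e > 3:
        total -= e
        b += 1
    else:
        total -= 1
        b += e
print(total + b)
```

-30

e=1: not >3, total = 0-1 = -1; b=1
e=13: >3, total = (-1)-13 = -14; b=2
e=-1: not >3, total = (-14)-1 = -15; b=1
e=0: not >3, total = (-15)-1 = -16; b=1
e=13: >3, total = (-16)-13 = -29; b=2
e=-2: not >3, total = (-29)-1 = -30; b=0
total+b = (-30)+0 = -30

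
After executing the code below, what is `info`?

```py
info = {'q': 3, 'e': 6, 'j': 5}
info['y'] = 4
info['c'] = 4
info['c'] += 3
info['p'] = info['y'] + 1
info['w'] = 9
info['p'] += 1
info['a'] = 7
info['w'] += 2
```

info['y'] = 4 → {'q': 3, 'e': 6, 'j': 5, 'y': 4}
info['c'] = 4 → {'q': 3, 'e': 6, 'j': 5, 'y': 4, 'c': 4}
info['c'] = 4+3 = 7 → {'q': 3, 'e': 6, 'j': 5, 'y': 4, 'c': 7}
info['p'] = info['y']+1 = 5 → {'q': 3, 'e': 6, 'j': 5, 'y': 4, 'c': 7, 'p': 5}
info['w'] = 9 → {'q': 3, 'e': 6, 'j': 5, 'y': 4, 'c': 7, 'p': 5, 'w': 9}
info['p'] = 5+1 = 6 → {'q': 3, 'e': 6, 'j': 5, 'y': 4, 'c': 7, 'p': 6, 'w': 9}
info['a'] = 7 → {'q': 3, 'e': 6, 'j': 5, 'y': 4, 'c': 7, 'p': 6, 'w': 9, 'a': 7}
info['w'] = 9+2 = 11 → {'q': 3, 'e': 6, 'j': 5, 'y': 4, 'c': 7, 'p': 6, 'w': 11, 'a': 7}

{'q': 3, 'e': 6, 'j': 5, 'y': 4, 'c': 7, 'p': 6, 'w': 11, 'a': 7}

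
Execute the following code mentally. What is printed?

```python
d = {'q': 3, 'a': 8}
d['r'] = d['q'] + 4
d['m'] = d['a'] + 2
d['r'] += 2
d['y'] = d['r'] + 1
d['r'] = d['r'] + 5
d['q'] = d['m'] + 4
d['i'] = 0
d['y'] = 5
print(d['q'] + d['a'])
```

22

d['r'] = d['q']+4 = 7 → {'q': 3, 'a': 8, 'r': 7}
d['m'] = d['a']+2 = 10 → {'q': 3, 'a': 8, 'r': 7, 'm': 10}
d['r'] = 7+2 = 9 → {'q': 3, 'a': 8, 'r': 9, 'm': 10}
d['y'] = d['r']+1 = 10 → {'q': 3, 'a': 8, 'r': 9, 'm': 10, 'y': 10}
d['r'] = d['r']+5 = 14 → {'q': 3, 'a': 8, 'r': 14, 'm': 10, 'y': 10}
d['q'] = d['m']+4 = 14 → {'q': 14, 'a': 8, 'r': 14, 'm': 10, 'y': 10}
d['i'] = 0 → {'q': 14, 'a': 8, 'r': 14, 'm': 10, 'y': 10, 'i': 0}
d['y'] = 5 → {'q': 14, 'a': 8, 'r': 14, 'm': 10, 'y': 5, 'i': 0}
d['q']+d['a'] = 14+8 = 22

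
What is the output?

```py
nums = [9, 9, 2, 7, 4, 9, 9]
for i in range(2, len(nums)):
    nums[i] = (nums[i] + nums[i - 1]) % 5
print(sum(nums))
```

25

i=2: nums[2] = (2+9)%5 = 1 → [9, 9, 1, 7, 4, 9, 9]
i=3: nums[3] = (7+1)%5 = 3 → [9, 9, 1, 3, 4, 9, 9]
i=4: nums[4] = (4+3)%5 = 2 → [9, 9, 1, 3, 2, 9, 9]
i=5: nums[5] = (9+2)%5 = 1 → [9, 9, 1, 3, 2, 1, 9]
i=6: nums[6] = (9+1)%5 = 0 → [9, 9, 1, 3, 2, 1, 0]
sum = 25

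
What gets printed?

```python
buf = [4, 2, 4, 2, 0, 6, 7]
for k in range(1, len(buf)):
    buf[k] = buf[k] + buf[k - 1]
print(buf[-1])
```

25

k=1: buf[1] = 2+4 = 6 → [4, 6, 4, 2, 0, 6, 7]
k=2: buf[2] = 4+6 = 10 → [4, 6, 10, 2, 0, 6, 7]
k=3: buf[3] = 2+10 = 12 → [4, 6, 10, 12, 0, 6, 7]
k=4: buf[4] = 0+12 = 12 → [4, 6, 10, 12, 12, 6, 7]
k=5: buf[5] = 6+12 = 18 → [4, 6, 10, 12, 12, 18, 7]
k=6: buf[6] = 7+18 = 25 → [4, 6, 10, 12, 12, 18, 25]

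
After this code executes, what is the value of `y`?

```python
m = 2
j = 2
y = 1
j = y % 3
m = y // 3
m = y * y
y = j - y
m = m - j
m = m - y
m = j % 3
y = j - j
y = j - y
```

j = 1%3 = 1
m = 1//3 = 0
m = 1*1 = 1
y = 1-1 = 0
m = 1-1 = 0
m = 0-0 = 0
m = 1%3 = 1
y = 1-1 = 0
y = 1-0 = 1

1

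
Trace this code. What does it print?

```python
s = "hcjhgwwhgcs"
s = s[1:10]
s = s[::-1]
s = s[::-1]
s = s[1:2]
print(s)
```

slice [1:10] → 'cjhgwwhgc'
reverse → 'cghwwghjc'
reverse → 'cjhgwwhgc'
slice [1:2] → 'j'

j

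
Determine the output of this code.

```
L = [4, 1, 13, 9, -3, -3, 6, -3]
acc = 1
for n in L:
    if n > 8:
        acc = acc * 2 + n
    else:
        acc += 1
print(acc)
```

n=4: not >8, acc = 1+1 = 2
n=1: not >8, acc = 2+1 = 3
n=13: >8, acc = 3*2+13 = 19
n=9: >8, acc = 19*2+9 = 47
n=-3: not >8, acc = 47+1 = 48
n=-3: not >8, acc = 48+1 = 49
n=6: not >8, acc = 49+1 = 50
n=-3: not >8, acc = 50+1 = 51

51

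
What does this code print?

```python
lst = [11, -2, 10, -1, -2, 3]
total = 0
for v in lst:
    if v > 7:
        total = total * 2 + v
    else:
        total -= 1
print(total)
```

v=11: >7, total = 0*2+11 = 11
v=-2: not >7, total = 11-1 = 10
v=10: >7, total = 10*2+10 = 30
v=-1: not >7, total = 30-1 = 29
v=-2: not >7, total = 29-1 = 28
v=3: not >7, total = 28-1 = 27

27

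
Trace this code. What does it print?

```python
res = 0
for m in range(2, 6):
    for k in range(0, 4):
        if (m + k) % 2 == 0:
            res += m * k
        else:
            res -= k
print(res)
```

32

m=2,k=0: even sum, res = 0+0 = 0
m=2,k=1: odd sum, res = 0-1 = -1
m=2,k=2: even sum, res = (-1)+4 = 3
m=2,k=3: odd sum, res = 3-3 = 0
m=3,k=0: odd sum, res = 0-0 = 0
m=3,k=1: even sum, res = 0+3 = 3
m=3,k=2: odd sum, res = 3-2 = 1
m=3,k=3: even sum, res = 1+9 = 10
m=4,k=0: even sum, res = 10+0 = 10
m=4,k=1: odd sum, res = 10-1 = 9
m=4,k=2: even sum, res = 9+8 = 17
m=4,k=3: odd sum, res = 17-3 = 14
m=5,k=0: odd sum, res = 14-0 = 14
m=5,k=1: even sum, res = 14+5 = 19
m=5,k=2: odd sum, res = 19-2 = 17
m=5,k=3: even sum, res = 17+15 = 32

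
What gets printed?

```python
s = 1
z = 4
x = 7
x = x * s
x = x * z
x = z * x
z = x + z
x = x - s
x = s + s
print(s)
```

x = 7*1 = 7
x = 7*4 = 28
x = 4*28 = 112
z = 112+4 = 116
x = 112-1 = 111
x = 1+1 = 2

1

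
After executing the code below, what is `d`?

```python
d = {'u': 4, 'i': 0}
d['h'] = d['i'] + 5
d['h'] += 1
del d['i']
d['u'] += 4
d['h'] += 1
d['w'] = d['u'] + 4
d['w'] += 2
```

{'u': 8, 'h': 7, 'w': 14}

d['h'] = d['i']+5 = 5 → {'u': 4, 'i': 0, 'h': 5}
d['h'] = 5+1 = 6 → {'u': 4, 'i': 0, 'h': 6}
del 'i' → {'u': 4, 'h': 6}
d['u'] = 4+4 = 8 → {'u': 8, 'h': 6}
d['h'] = 6+1 = 7 → {'u': 8, 'h': 7}
d['w'] = d['u']+4 = 12 → {'u': 8, 'h': 7, 'w': 12}
d['w'] = 12+2 = 14 → {'u': 8, 'h': 7, 'w': 14}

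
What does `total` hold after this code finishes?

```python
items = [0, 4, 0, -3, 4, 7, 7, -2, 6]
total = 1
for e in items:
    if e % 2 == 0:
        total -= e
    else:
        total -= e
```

-22

e=0: even, total = 1-0 = 1
e=4: even, total = 1-4 = -3
e=0: even, total = (-3)-0 = -3
e=-3: not even, total = (-3)-(-3) = 0
e=4: even, total = 0-4 = -4
e=7: not even, total = (-4)-7 = -11
e=7: not even, total = (-11)-7 = -18
e=-2: even, total = (-18)-(-2) = -16
e=6: even, total = (-16)-6 = -22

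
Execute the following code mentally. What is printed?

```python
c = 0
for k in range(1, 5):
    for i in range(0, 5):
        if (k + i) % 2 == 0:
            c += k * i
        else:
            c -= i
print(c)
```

k=1,i=0: odd sum, c = 0-0 = 0
k=1,i=1: even sum, c = 0+1 = 1
k=1,i=2: odd sum, c = 1-2 = -1
k=1,i=3: even sum, c = (-1)+3 = 2
k=1,i=4: odd sum, c = 2-4 = -2
k=2,i=0: even sum, c = (-2)+0 = -2
k=2,i=1: odd sum, c = (-2)-1 = -3
k=2,i=2: even sum, c = (-3)+4 = 1
k=2,i=3: odd sum, c = 1-3 = -2
k=2,i=4: even sum, c = (-2)+8 = 6
k=3,i=0: odd sum, c = 6-0 = 6
k=3,i=1: even sum, c = 6+3 = 9
k=3,i=2: odd sum, c = 9-2 = 7
k=3,i=3: even sum, c = 7+9 = 16
k=3,i=4: odd sum, c = 16-4 = 12
k=4,i=0: even sum, c = 12+0 = 12
k=4,i=1: odd sum, c = 12-1 = 11
k=4,i=2: even sum, c = 11+8 = 19
k=4,i=3: odd sum, c = 19-3 = 16
k=4,i=4: even sum, c = 16+16 = 32

32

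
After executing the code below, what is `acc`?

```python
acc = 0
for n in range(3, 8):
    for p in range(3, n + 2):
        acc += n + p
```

n=3,p=3: acc = 0+6 = 6
n=3,p=4: acc = 6+7 = 13
n=4,p=3: acc = 13+7 = 20
n=4,p=4: acc = 20+8 = 28
n=4,p=5: acc = 28+9 = 37
n=5,p=3: acc = 37+8 = 45
n=5,p=4: acc = 45+9 = 54
n=5,p=5: acc = 54+10 = 64
n=5,p=6: acc = 64+11 = 75
n=6,p=3: acc = 75+9 = 84
n=6,p=4: acc = 84+10 = 94
n=6,p=5: acc = 94+11 = 105
n=6,p=6: acc = 105+12 = 117
n=6,p=7: acc = 117+13 = 130
n=7,p=3: acc = 130+10 = 140
n=7,p=4: acc = 140+11 = 151
n=7,p=5: acc = 151+12 = 163
n=7,p=6: acc = 163+13 = 176
n=7,p=7: acc = 176+14 = 190
n=7,p=8: acc = 190+15 = 205

205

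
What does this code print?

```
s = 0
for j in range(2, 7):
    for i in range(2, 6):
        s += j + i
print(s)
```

j=2,i=2: s = 0+4 = 4
j=2,i=3: s = 4+5 = 9
j=2,i=4: s = 9+6 = 15
j=2,i=5: s = 15+7 = 22
j=3,i=2: s = 22+5 = 27
j=3,i=3: s = 27+6 = 33
j=3,i=4: s = 33+7 = 40
j=3,i=5: s = 40+8 = 48
j=4,i=2: s = 48+6 = 54
j=4,i=3: s = 54+7 = 61
j=4,i=4: s = 61+8 = 69
j=4,i=5: s = 69+9 = 78
j=5,i=2: s = 78+7 = 85
j=5,i=3: s = 85+8 = 93
j=5,i=4: s = 93+9 = 102
j=5,i=5: s = 102+10 = 112
j=6,i=2: s = 112+8 = 120
j=6,i=3: s = 120+9 = 129
j=6,i=4: s = 129+10 = 139
j=6,i=5: s = 139+11 = 150

150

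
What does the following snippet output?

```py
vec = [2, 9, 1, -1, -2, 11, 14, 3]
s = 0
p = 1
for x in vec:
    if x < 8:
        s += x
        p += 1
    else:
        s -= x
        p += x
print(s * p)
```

x=2: <8, s = 0+2 = 2; p=2
x=9: not <8, s = 2-9 = -7; p=11
x=1: <8, s = (-7)+1 = -6; p=12
x=-1: <8, s = (-6)+(-1) = -7; p=13
x=-2: <8, s = (-7)+(-2) = -9; p=14
x=11: not <8, s = (-9)-11 = -20; p=25
x=14: not <8, s = (-20)-14 = -34; p=39
x=3: <8, s = (-34)+3 = -31; p=40
s*p = (-31)*40 = -1240

-1240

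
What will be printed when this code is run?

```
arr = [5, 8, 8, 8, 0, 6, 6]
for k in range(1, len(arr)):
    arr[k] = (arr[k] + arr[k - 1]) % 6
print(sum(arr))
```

k=1: arr[1] = (8+5)%6 = 1 → [5, 1, 8, 8, 0, 6, 6]
k=2: arr[2] = (8+1)%6 = 3 → [5, 1, 3, 8, 0, 6, 6]
k=3: arr[3] = (8+3)%6 = 5 → [5, 1, 3, 5, 0, 6, 6]
k=4: arr[4] = (0+5)%6 = 5 → [5, 1, 3, 5, 5, 6, 6]
k=5: arr[5] = (6+5)%6 = 5 → [5, 1, 3, 5, 5, 5, 6]
k=6: arr[6] = (6+5)%6 = 5 → [5, 1, 3, 5, 5, 5, 5]
sum = 29

29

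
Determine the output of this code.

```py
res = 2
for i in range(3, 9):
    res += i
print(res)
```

i=3: res = 2+3 = 5
i=4: res = 5+4 = 9
i=5: res = 9+5 = 14
i=6: res = 14+6 = 20
i=7: res = 20+7 = 27
i=8: res = 27+8 = 35

35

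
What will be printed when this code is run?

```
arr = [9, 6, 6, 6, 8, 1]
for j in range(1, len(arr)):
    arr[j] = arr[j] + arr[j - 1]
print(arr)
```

[9, 15, 21, 27, 35, 36]

j=1: arr[1] = 6+9 = 15 → [9, 15, 6, 6, 8, 1]
j=2: arr[2] = 6+15 = 21 → [9, 15, 21, 6, 8, 1]
j=3: arr[3] = 6+21 = 27 → [9, 15, 21, 27, 8, 1]
j=4: arr[4] = 8+27 = 35 → [9, 15, 21, 27, 35, 1]
j=5: arr[5] = 1+35 = 36 → [9, 15, 21, 27, 35, 36]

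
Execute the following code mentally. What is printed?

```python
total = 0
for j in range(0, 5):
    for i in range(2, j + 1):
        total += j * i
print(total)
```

55

j=2,i=2: total = 0+4 = 4
j=3,i=2: total = 4+6 = 10
j=3,i=3: total = 10+9 = 19
j=4,i=2: total = 19+8 = 27
j=4,i=3: total = 27+12 = 39
j=4,i=4: total = 39+16 = 55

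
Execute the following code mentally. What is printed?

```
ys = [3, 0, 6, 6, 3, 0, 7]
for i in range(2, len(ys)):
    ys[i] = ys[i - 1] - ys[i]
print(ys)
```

[3, 0, -6, -12, -15, -15, -22]

i=2: ys[2] = 0-6 = -6 → [3, 0, -6, 6, 3, 0, 7]
i=3: ys[3] = (-6)-6 = -12 → [3, 0, -6, -12, 3, 0, 7]
i=4: ys[4] = (-12)-3 = -15 → [3, 0, -6, -12, -15, 0, 7]
i=5: ys[5] = (-15)-0 = -15 → [3, 0, -6, -12, -15, -15, 7]
i=6: ys[6] = (-15)-7 = -22 → [3, 0, -6, -12, -15, -15, -22]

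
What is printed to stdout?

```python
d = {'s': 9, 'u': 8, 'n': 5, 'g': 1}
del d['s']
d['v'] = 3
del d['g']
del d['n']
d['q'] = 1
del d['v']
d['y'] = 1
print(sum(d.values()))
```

del 's' → {'u': 8, 'n': 5, 'g': 1}
d['v'] = 3 → {'u': 8, 'n': 5, 'g': 1, 'v': 3}
del 'g' → {'u': 8, 'n': 5, 'v': 3}
del 'n' → {'u': 8, 'v': 3}
d['q'] = 1 → {'u': 8, 'v': 3, 'q': 1}
del 'v' → {'u': 8, 'q': 1}
d['y'] = 1 → {'u': 8, 'q': 1, 'y': 1}
sum of values = 10

10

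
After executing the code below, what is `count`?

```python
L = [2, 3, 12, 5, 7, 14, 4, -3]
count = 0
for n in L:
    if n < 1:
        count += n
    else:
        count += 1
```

n=2: not <1, count = 0+1 = 1
n=3: not <1, count = 1+1 = 2
n=12: not <1, count = 2+1 = 3
n=5: not <1, count = 3+1 = 4
n=7: not <1, count = 4+1 = 5
n=14: not <1, count = 5+1 = 6
n=4: not <1, count = 6+1 = 7
n=-3: <1, count = 7+(-3) = 4

4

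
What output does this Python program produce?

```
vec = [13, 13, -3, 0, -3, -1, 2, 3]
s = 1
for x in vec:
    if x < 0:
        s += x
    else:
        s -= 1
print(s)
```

-11

x=13: not <0, s = 1-1 = 0
x=13: not <0, s = 0-1 = -1
x=-3: <0, s = (-1)+(-3) = -4
x=0: not <0, s = (-4)-1 = -5
x=-3: <0, s = (-5)+(-3) = -8
x=-1: <0, s = (-8)+(-1) = -9
x=2: not <0, s = (-9)-1 = -10
x=3: not <0, s = (-10)-1 = -11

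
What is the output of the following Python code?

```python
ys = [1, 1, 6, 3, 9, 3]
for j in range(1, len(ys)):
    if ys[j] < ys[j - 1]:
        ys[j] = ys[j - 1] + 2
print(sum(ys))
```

36

j=1: 1>=1, unchanged → [1, 1, 6, 3, 9, 3]
j=2: 6>=1, unchanged → [1, 1, 6, 3, 9, 3]
j=3: 3<6, ys[3] = 6+2 = 8 → [1, 1, 6, 8, 9, 3]
j=4: 9>=8, unchanged → [1, 1, 6, 8, 9, 3]
j=5: 3<9, ys[5] = 9+2 = 11 → [1, 1, 6, 8, 9, 11]
sum = 36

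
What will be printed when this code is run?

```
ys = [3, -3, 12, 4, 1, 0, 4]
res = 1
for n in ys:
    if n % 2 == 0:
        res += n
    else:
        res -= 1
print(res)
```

n=3: not even, res = 1-1 = 0
n=-3: not even, res = 0-1 = -1
n=12: even, res = (-1)+12 = 11
n=4: even, res = 11+4 = 15
n=1: not even, res = 15-1 = 14
n=0: even, res = 14+0 = 14
n=4: even, res = 14+4 = 18

18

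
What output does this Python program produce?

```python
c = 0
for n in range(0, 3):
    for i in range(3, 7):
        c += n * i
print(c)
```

n=0,i=3: c = 0+0 = 0
n=0,i=4: c = 0+0 = 0
n=0,i=5: c = 0+0 = 0
n=0,i=6: c = 0+0 = 0
n=1,i=3: c = 0+3 = 3
n=1,i=4: c = 3+4 = 7
n=1,i=5: c = 7+5 = 12
n=1,i=6: c = 12+6 = 18
n=2,i=3: c = 18+6 = 24
n=2,i=4: c = 24+8 = 32
n=2,i=5: c = 32+10 = 42
n=2,i=6: c = 42+12 = 54

54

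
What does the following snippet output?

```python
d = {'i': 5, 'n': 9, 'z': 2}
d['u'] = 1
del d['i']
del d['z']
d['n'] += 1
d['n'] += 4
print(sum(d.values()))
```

d['u'] = 1 → {'i': 5, 'n': 9, 'z': 2, 'u': 1}
del 'i' → {'n': 9, 'z': 2, 'u': 1}
del 'z' → {'n': 9, 'u': 1}
d['n'] = 9+1 = 10 → {'n': 10, 'u': 1}
d['n'] = 10+4 = 14 → {'n': 14, 'u': 1}
sum of values = 15

15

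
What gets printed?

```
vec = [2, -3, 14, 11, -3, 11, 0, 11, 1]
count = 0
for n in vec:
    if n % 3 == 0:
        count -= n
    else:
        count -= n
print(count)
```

-44

n=2: not %3==0, count = 0-2 = -2
n=-3: %3==0, count = (-2)-(-3) = 1
n=14: not %3==0, count = 1-14 = -13
n=11: not %3==0, count = (-13)-11 = -24
n=-3: %3==0, count = (-24)-(-3) = -21
n=11: not %3==0, count = (-21)-11 = -32
n=0: %3==0, count = (-32)-0 = -32
n=11: not %3==0, count = (-32)-11 = -43
n=1: not %3==0, count = (-43)-1 = -44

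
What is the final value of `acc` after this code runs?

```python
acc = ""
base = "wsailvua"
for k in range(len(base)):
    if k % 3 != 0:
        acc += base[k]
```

'salva'

k=0: skip
k=1: add 's' → 's'
k=2: add 'a' → 'sa'
k=3: skip
k=4: add 'l' → 'sal'
k=5: add 'v' → 'salv'
k=6: skip
k=7: add 'a' → 'salva'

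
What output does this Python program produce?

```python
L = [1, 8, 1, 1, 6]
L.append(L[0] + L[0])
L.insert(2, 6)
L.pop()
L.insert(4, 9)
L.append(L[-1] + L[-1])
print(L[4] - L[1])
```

1

append L[0]+L[0] = 1+1 = 2 → [1, 8, 1, 1, 6, 2]
insert 6 at 2 → [1, 8, 6, 1, 1, 6, 2]
pop() removes 2 → [1, 8, 6, 1, 1, 6]
insert 9 at 4 → [1, 8, 6, 1, 9, 1, 6]
append L[-1]+L[-1] = 6+6 = 12 → [1, 8, 6, 1, 9, 1, 6, 12]
L[4]-L[1] = 9-8 = 1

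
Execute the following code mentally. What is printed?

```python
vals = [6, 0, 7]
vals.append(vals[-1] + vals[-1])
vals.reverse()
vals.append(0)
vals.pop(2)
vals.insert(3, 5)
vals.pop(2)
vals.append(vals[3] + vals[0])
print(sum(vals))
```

40

append vals[-1]+vals[-1] = 7+7 = 14 → [6, 0, 7, 14]
reverse → [14, 7, 0, 6]
append 0 → [14, 7, 0, 6, 0]
pop(2) removes 0 → [14, 7, 6, 0]
insert 5 at 3 → [14, 7, 6, 5, 0]
pop(2) removes 6 → [14, 7, 5, 0]
append vals[3]+vals[0] = 0+14 = 14 → [14, 7, 5, 0, 14]
sum = 40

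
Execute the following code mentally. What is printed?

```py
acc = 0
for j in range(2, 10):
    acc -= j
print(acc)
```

-44

j=2: acc = 0-2 = -2
j=3: acc = (-2)-3 = -5
j=4: acc = (-5)-4 = -9
j=5: acc = (-9)-5 = -14
j=6: acc = (-14)-6 = -20
j=7: acc = (-20)-7 = -27
j=8: acc = (-27)-8 = -35
j=9: acc = (-35)-9 = -44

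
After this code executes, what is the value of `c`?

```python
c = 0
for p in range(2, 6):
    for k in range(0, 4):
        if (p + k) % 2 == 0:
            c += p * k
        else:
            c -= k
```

32

p=2,k=0: even sum, c = 0+0 = 0
p=2,k=1: odd sum, c = 0-1 = -1
p=2,k=2: even sum, c = (-1)+4 = 3
p=2,k=3: odd sum, c = 3-3 = 0
p=3,k=0: odd sum, c = 0-0 = 0
p=3,k=1: even sum, c = 0+3 = 3
p=3,k=2: odd sum, c = 3-2 = 1
p=3,k=3: even sum, c = 1+9 = 10
p=4,k=0: even sum, c = 10+0 = 10
p=4,k=1: odd sum, c = 10-1 = 9
p=4,k=2: even sum, c = 9+8 = 17
p=4,k=3: odd sum, c = 17-3 = 14
p=5,k=0: odd sum, c = 14-0 = 14
p=5,k=1: even sum, c = 14+5 = 19
p=5,k=2: odd sum, c = 19-2 = 17
p=5,k=3: even sum, c = 17+15 = 32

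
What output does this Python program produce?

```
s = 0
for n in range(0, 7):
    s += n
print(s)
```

21

n=0: s = 0+0 = 0
n=1: s = 0+1 = 1
n=2: s = 1+2 = 3
n=3: s = 3+3 = 6
n=4: s = 6+4 = 10
n=5: s = 10+5 = 15
n=6: s = 15+6 = 21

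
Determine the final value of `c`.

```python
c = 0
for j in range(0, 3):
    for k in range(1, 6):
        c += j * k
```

45

j=0,k=1: c = 0+0 = 0
j=0,k=2: c = 0+0 = 0
j=0,k=3: c = 0+0 = 0
j=0,k=4: c = 0+0 = 0
j=0,k=5: c = 0+0 = 0
j=1,k=1: c = 0+1 = 1
j=1,k=2: c = 1+2 = 3
j=1,k=3: c = 3+3 = 6
j=1,k=4: c = 6+4 = 10
j=1,k=5: c = 10+5 = 15
j=2,k=1: c = 15+2 = 17
j=2,k=2: c = 17+4 = 21
j=2,k=3: c = 21+6 = 27
j=2,k=4: c = 27+8 = 35
j=2,k=5: c = 35+10 = 45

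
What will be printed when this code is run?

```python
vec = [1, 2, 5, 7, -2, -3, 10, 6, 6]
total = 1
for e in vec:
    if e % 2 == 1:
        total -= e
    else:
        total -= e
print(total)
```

-31

e=1: odd, total = 1-1 = 0
e=2: not odd, total = 0-2 = -2
e=5: odd, total = (-2)-5 = -7
e=7: odd, total = (-7)-7 = -14
e=-2: not odd, total = (-14)-(-2) = -12
e=-3: odd, total = (-12)-(-3) = -9
e=10: not odd, total = (-9)-10 = -19
e=6: not odd, total = (-19)-6 = -25
e=6: not odd, total = (-25)-6 = -31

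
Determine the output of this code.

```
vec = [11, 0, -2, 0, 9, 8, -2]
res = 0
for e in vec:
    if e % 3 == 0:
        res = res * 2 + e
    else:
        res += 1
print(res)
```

e=11: not %3==0, res = 0+1 = 1
e=0: %3==0, res = 1*2+0 = 2
e=-2: not %3==0, res = 2+1 = 3
e=0: %3==0, res = 3*2+0 = 6
e=9: %3==0, res = 6*2+9 = 21
e=8: not %3==0, res = 21+1 = 22
e=-2: not %3==0, res = 22+1 = 23

23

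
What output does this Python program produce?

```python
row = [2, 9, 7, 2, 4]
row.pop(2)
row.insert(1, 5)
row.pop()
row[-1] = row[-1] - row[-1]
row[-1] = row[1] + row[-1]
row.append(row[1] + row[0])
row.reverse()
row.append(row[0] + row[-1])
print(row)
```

[7, 5, 9, 5, 2, 9]

pop(2) removes 7 → [2, 9, 2, 4]
insert 5 at 1 → [2, 5, 9, 2, 4]
pop() removes 4 → [2, 5, 9, 2]
row[-1] = row[-1]-row[-1] = 2-2 = 0 → [2, 5, 9, 0]
row[-1] = row[1]+row[-1] = 5+0 = 5 → [2, 5, 9, 5]
append row[1]+row[0] = 5+2 = 7 → [2, 5, 9, 5, 7]
reverse → [7, 5, 9, 5, 2]
append row[0]+row[-1] = 7+2 = 9 → [7, 5, 9, 5, 2, 9]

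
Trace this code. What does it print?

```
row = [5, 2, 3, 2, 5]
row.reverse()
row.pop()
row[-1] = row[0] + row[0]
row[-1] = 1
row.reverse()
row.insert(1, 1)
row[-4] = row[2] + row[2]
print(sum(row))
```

reverse → [5, 2, 3, 2, 5]
pop() removes 5 → [5, 2, 3, 2]
row[-1] = row[0]+row[0] = 5+5 = 10 → [5, 2, 3, 10]
row[-1] = 1 → [5, 2, 3, 1]
reverse → [1, 3, 2, 5]
insert 1 at 1 → [1, 1, 3, 2, 5]
row[-4] = row[2]+row[2] = 3+3 = 6 → [1, 6, 3, 2, 5]
sum = 17

17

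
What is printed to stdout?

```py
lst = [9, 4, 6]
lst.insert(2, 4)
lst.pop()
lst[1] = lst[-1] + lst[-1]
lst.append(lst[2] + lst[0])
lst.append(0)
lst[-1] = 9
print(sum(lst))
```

insert 4 at 2 → [9, 4, 4, 6]
pop() removes 6 → [9, 4, 4]
lst[1] = lst[-1]+lst[-1] = 4+4 = 8 → [9, 8, 4]
append lst[2]+lst[0] = 4+9 = 13 → [9, 8, 4, 13]
append 0 → [9, 8, 4, 13, 0]
lst[-1] = 9 → [9, 8, 4, 13, 9]
sum = 43

43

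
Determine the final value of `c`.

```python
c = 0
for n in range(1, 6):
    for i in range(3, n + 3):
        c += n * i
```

250

n=1,i=3: c = 0+3 = 3
n=2,i=3: c = 3+6 = 9
n=2,i=4: c = 9+8 = 17
n=3,i=3: c = 17+9 = 26
n=3,i=4: c = 26+12 = 38
n=3,i=5: c = 38+15 = 53
n=4,i=3: c = 53+12 = 65
n=4,i=4: c = 65+16 = 81
n=4,i=5: c = 81+20 = 101
n=4,i=6: c = 101+24 = 125
n=5,i=3: c = 125+15 = 140
n=5,i=4: c = 140+20 = 160
n=5,i=5: c = 160+25 = 185
n=5,i=6: c = 185+30 = 215
n=5,i=7: c = 215+35 = 250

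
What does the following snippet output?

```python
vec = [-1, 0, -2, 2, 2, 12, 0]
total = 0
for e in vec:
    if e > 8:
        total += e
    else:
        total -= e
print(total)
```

e=-1: not >8, total = 0-(-1) = 1
e=0: not >8, total = 1-0 = 1
e=-2: not >8, total = 1-(-2) = 3
e=2: not >8, total = 3-2 = 1
e=2: not >8, total = 1-2 = -1
e=12: >8, total = (-1)+12 = 11
e=0: not >8, total = 11-0 = 11

11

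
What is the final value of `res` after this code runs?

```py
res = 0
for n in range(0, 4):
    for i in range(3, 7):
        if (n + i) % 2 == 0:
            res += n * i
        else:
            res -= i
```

n=0,i=3: odd sum, res = 0-3 = -3
n=0,i=4: even sum, res = (-3)+0 = -3
n=0,i=5: odd sum, res = (-3)-5 = -8
n=0,i=6: even sum, res = (-8)+0 = -8
n=1,i=3: even sum, res = (-8)+3 = -5
n=1,i=4: odd sum, res = (-5)-4 = -9
n=1,i=5: even sum, res = (-9)+5 = -4
n=1,i=6: odd sum, res = (-4)-6 = -10
n=2,i=3: odd sum, res = (-10)-3 = -13
n=2,i=4: even sum, res = (-13)+8 = -5
n=2,i=5: odd sum, res = (-5)-5 = -10
n=2,i=6: even sum, res = (-10)+12 = 2
n=3,i=3: even sum, res = 2+9 = 11
n=3,i=4: odd sum, res = 11-4 = 7
n=3,i=5: even sum, res = 7+15 = 22
n=3,i=6: odd sum, res = 22-6 = 16

16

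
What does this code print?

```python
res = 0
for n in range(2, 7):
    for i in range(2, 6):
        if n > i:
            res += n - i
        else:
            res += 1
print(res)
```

30

n=2,i=2: not 2>2, res = 0+1 = 1
n=2,i=3: not 2>3, res = 1+1 = 2
n=2,i=4: not 2>4, res = 2+1 = 3
n=2,i=5: not 2>5, res = 3+1 = 4
n=3,i=2: 3>2, res = 4+1 = 5
n=3,i=3: not 3>3, res = 5+1 = 6
n=3,i=4: not 3>4, res = 6+1 = 7
n=3,i=5: not 3>5, res = 7+1 = 8
n=4,i=2: 4>2, res = 8+2 = 10
n=4,i=3: 4>3, res = 10+1 = 11
n=4,i=4: not 4>4, res = 11+1 = 12
n=4,i=5: not 4>5, res = 12+1 = 13
n=5,i=2: 5>2, res = 13+3 = 16
n=5,i=3: 5>3, res = 16+2 = 18
n=5,i=4: 5>4, res = 18+1 = 19
n=5,i=5: not 5>5, res = 19+1 = 20
n=6,i=2: 6>2, res = 20+4 = 24
n=6,i=3: 6>3, res = 24+3 = 27
n=6,i=4: 6>4, res = 27+2 = 29
n=6,i=5: 6>5, res = 29+1 = 30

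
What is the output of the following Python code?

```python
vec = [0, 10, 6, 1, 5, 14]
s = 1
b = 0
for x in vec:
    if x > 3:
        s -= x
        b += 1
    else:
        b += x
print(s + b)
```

-29

x=0: not >3; b=0
x=10: >3, s = 1-10 = -9; b=1
x=6: >3, s = (-9)-6 = -15; b=2
x=1: not >3; b=3
x=5: >3, s = (-15)-5 = -20; b=4
x=14: >3, s = (-20)-14 = -34; b=5
s+b = (-34)+5 = -29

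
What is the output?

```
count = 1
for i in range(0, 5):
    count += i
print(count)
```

11

i=0: count = 1+0 = 1
i=1: count = 1+1 = 2
i=2: count = 2+2 = 4
i=3: count = 4+3 = 7
i=4: count = 7+4 = 11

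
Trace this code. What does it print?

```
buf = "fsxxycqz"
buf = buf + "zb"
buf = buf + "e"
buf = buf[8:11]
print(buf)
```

+ 'zb' → 'fsxxycqzzb'
+ 'e' → 'fsxxycqzzbe'
slice [8:11] → 'zbe'

zbe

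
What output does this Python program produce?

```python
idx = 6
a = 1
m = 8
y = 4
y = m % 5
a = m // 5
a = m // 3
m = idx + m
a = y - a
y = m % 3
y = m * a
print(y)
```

14

y = 8%5 = 3
a = 8//5 = 1
a = 8//3 = 2
m = 6+8 = 14
a = 3-2 = 1
y = 14%3 = 2
y = 14*1 = 14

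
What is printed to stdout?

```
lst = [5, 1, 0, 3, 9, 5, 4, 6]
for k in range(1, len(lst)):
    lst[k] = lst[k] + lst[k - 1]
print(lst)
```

[5, 6, 6, 9, 18, 23, 27, 33]

k=1: lst[1] = 1+5 = 6 → [5, 6, 0, 3, 9, 5, 4, 6]
k=2: lst[2] = 0+6 = 6 → [5, 6, 6, 3, 9, 5, 4, 6]
k=3: lst[3] = 3+6 = 9 → [5, 6, 6, 9, 9, 5, 4, 6]
k=4: lst[4] = 9+9 = 18 → [5, 6, 6, 9, 18, 5, 4, 6]
k=5: lst[5] = 5+18 = 23 → [5, 6, 6, 9, 18, 23, 4, 6]
k=6: lst[6] = 4+23 = 27 → [5, 6, 6, 9, 18, 23, 27, 6]
k=7: lst[7] = 6+27 = 33 → [5, 6, 6, 9, 18, 23, 27, 33]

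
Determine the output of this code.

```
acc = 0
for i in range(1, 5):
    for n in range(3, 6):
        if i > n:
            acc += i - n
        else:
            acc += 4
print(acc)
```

45

i=1,n=3: not 1>3, acc = 0+4 = 4
i=1,n=4: not 1>4, acc = 4+4 = 8
i=1,n=5: not 1>5, acc = 8+4 = 12
i=2,n=3: not 2>3, acc = 12+4 = 16
i=2,n=4: not 2>4, acc = 16+4 = 20
i=2,n=5: not 2>5, acc = 20+4 = 24
i=3,n=3: not 3>3, acc = 24+4 = 28
i=3,n=4: not 3>4, acc = 28+4 = 32
i=3,n=5: not 3>5, acc = 32+4 = 36
i=4,n=3: 4>3, acc = 36+1 = 37
i=4,n=4: not 4>4, acc = 37+4 = 41
i=4,n=5: not 4>5, acc = 41+4 = 45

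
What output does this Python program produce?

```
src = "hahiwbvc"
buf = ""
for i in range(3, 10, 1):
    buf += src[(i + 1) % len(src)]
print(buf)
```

wbvchah

i=3: add src[4]='w' → 'w'
i=4: add src[5]='b' → 'wb'
i=5: add src[6]='v' → 'wbv'
i=6: add src[7]='c' → 'wbvc'
i=7: add src[0]='h' → 'wbvch'
i=8: add src[1]='a' → 'wbvcha'
i=9: add src[2]='h' → 'wbvchah'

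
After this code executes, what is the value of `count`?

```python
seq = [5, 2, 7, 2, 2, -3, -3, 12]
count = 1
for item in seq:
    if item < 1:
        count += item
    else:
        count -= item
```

item=5: not <1, count = 1-5 = -4
item=2: not <1, count = (-4)-2 = -6
item=7: not <1, count = (-6)-7 = -13
item=2: not <1, count = (-13)-2 = -15
item=2: not <1, count = (-15)-2 = -17
item=-3: <1, count = (-17)+(-3) = -20
item=-3: <1, count = (-20)+(-3) = -23
item=12: not <1, count = (-23)-12 = -35

-35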